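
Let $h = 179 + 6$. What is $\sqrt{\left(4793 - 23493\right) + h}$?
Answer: $23 i \sqrt{35} \approx 136.07 i$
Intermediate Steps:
$h = 185$
$\sqrt{\left(4793 - 23493\right) + h} = \sqrt{\left(4793 - 23493\right) + 185} = \sqrt{-18700 + 185} = \sqrt{-18515} = 23 i \sqrt{35}$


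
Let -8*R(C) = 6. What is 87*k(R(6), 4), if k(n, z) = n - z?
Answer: -1653/4 ≈ -413.25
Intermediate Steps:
R(C) = -¾ (R(C) = -⅛*6 = -¾)
87*k(R(6), 4) = 87*(-¾ - 1*4) = 87*(-¾ - 4) = 87*(-19/4) = -1653/4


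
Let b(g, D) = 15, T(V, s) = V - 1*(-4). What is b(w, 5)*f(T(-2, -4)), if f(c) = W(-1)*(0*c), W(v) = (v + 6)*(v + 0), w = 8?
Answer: 0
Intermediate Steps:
T(V, s) = 4 + V (T(V, s) = V + 4 = 4 + V)
W(v) = v*(6 + v) (W(v) = (6 + v)*v = v*(6 + v))
f(c) = 0 (f(c) = (-(6 - 1))*(0*c) = -1*5*0 = -5*0 = 0)
b(w, 5)*f(T(-2, -4)) = 15*0 = 0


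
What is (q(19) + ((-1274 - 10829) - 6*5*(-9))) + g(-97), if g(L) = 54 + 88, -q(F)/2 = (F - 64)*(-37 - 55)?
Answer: -19971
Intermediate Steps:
q(F) = -11776 + 184*F (q(F) = -2*(F - 64)*(-37 - 55) = -2*(-64 + F)*(-92) = -2*(5888 - 92*F) = -11776 + 184*F)
g(L) = 142
(q(19) + ((-1274 - 10829) - 6*5*(-9))) + g(-97) = ((-11776 + 184*19) + ((-1274 - 10829) - 6*5*(-9))) + 142 = ((-11776 + 3496) + (-12103 - 30*(-9))) + 142 = (-8280 + (-12103 + 270)) + 142 = (-8280 - 11833) + 142 = -20113 + 142 = -19971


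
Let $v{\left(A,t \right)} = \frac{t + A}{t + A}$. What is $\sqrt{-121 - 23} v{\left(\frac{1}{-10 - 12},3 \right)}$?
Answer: $12 i \approx 12.0 i$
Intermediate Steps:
$v{\left(A,t \right)} = 1$ ($v{\left(A,t \right)} = \frac{A + t}{A + t} = 1$)
$\sqrt{-121 - 23} v{\left(\frac{1}{-10 - 12},3 \right)} = \sqrt{-121 - 23} \cdot 1 = \sqrt{-144} \cdot 1 = 12 i 1 = 12 i$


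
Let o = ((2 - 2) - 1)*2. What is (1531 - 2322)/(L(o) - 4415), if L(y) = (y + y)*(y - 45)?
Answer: 791/4227 ≈ 0.18713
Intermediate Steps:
o = -2 (o = (0 - 1)*2 = -1*2 = -2)
L(y) = 2*y*(-45 + y) (L(y) = (2*y)*(-45 + y) = 2*y*(-45 + y))
(1531 - 2322)/(L(o) - 4415) = (1531 - 2322)/(2*(-2)*(-45 - 2) - 4415) = -791/(2*(-2)*(-47) - 4415) = -791/(188 - 4415) = -791/(-4227) = -791*(-1/4227) = 791/4227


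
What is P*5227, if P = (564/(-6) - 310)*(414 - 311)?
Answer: -217505924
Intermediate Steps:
P = -41612 (P = (564*(-⅙) - 310)*103 = (-94 - 310)*103 = -404*103 = -41612)
P*5227 = -41612*5227 = -217505924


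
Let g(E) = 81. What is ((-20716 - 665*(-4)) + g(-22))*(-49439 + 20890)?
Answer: 513168275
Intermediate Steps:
((-20716 - 665*(-4)) + g(-22))*(-49439 + 20890) = ((-20716 - 665*(-4)) + 81)*(-49439 + 20890) = ((-20716 + 2660) + 81)*(-28549) = (-18056 + 81)*(-28549) = -17975*(-28549) = 513168275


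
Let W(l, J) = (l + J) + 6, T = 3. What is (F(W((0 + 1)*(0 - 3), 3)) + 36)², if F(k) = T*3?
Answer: 2025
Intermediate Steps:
W(l, J) = 6 + J + l (W(l, J) = (J + l) + 6 = 6 + J + l)
F(k) = 9 (F(k) = 3*3 = 9)
(F(W((0 + 1)*(0 - 3), 3)) + 36)² = (9 + 36)² = 45² = 2025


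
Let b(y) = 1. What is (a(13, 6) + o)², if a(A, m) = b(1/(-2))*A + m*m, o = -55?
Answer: 36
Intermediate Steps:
a(A, m) = A + m² (a(A, m) = 1*A + m*m = A + m²)
(a(13, 6) + o)² = ((13 + 6²) - 55)² = ((13 + 36) - 55)² = (49 - 55)² = (-6)² = 36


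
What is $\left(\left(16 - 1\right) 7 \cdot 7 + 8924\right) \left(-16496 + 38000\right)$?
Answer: $207707136$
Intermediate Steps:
$\left(\left(16 - 1\right) 7 \cdot 7 + 8924\right) \left(-16496 + 38000\right) = \left(\left(16 - 1\right) 7 \cdot 7 + 8924\right) 21504 = \left(15 \cdot 7 \cdot 7 + 8924\right) 21504 = \left(105 \cdot 7 + 8924\right) 21504 = \left(735 + 8924\right) 21504 = 9659 \cdot 21504 = 207707136$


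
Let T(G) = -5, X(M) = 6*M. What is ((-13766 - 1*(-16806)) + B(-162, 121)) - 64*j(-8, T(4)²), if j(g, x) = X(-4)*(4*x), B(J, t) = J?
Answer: 156478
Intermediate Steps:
j(g, x) = -96*x (j(g, x) = (6*(-4))*(4*x) = -96*x)
((-13766 - 1*(-16806)) + B(-162, 121)) - 64*j(-8, T(4)²) = ((-13766 - 1*(-16806)) - 162) - (-6144)*(-5)² = ((-13766 + 16806) - 162) - (-6144)*25 = (3040 - 162) - 64*(-2400) = 2878 + 153600 = 156478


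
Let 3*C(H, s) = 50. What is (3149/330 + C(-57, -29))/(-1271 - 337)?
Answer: -961/58960 ≈ -0.016299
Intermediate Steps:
C(H, s) = 50/3 (C(H, s) = (1/3)*50 = 50/3)
(3149/330 + C(-57, -29))/(-1271 - 337) = (3149/330 + 50/3)/(-1271 - 337) = (3149*(1/330) + 50/3)/(-1608) = (3149/330 + 50/3)*(-1/1608) = (2883/110)*(-1/1608) = -961/58960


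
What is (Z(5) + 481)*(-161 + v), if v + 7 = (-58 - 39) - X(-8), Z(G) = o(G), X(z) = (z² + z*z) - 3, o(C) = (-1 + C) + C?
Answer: -191100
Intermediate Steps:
o(C) = -1 + 2*C
X(z) = -3 + 2*z² (X(z) = (z² + z²) - 3 = 2*z² - 3 = -3 + 2*z²)
Z(G) = -1 + 2*G
v = -229 (v = -7 + ((-58 - 39) - (-3 + 2*(-8)²)) = -7 + (-97 - (-3 + 2*64)) = -7 + (-97 - (-3 + 128)) = -7 + (-97 - 1*125) = -7 + (-97 - 125) = -7 - 222 = -229)
(Z(5) + 481)*(-161 + v) = ((-1 + 2*5) + 481)*(-161 - 229) = ((-1 + 10) + 481)*(-390) = (9 + 481)*(-390) = 490*(-390) = -191100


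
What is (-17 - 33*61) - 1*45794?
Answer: -47824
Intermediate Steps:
(-17 - 33*61) - 1*45794 = (-17 - 2013) - 45794 = -2030 - 45794 = -47824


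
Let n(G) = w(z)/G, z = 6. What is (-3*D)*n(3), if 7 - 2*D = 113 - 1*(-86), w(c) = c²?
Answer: 3456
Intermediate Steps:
D = -96 (D = 7/2 - (113 - 1*(-86))/2 = 7/2 - (113 + 86)/2 = 7/2 - ½*199 = 7/2 - 199/2 = -96)
n(G) = 36/G (n(G) = 6²/G = 36/G)
(-3*D)*n(3) = (-3*(-96))*(36/3) = 288*(36*(⅓)) = 288*12 = 3456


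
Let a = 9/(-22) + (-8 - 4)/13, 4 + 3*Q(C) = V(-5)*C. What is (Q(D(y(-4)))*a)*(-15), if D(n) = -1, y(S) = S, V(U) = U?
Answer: 1905/286 ≈ 6.6608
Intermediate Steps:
Q(C) = -4/3 - 5*C/3 (Q(C) = -4/3 + (-5*C)/3 = -4/3 - 5*C/3)
a = -381/286 (a = 9*(-1/22) - 12*1/13 = -9/22 - 12/13 = -381/286 ≈ -1.3322)
(Q(D(y(-4)))*a)*(-15) = ((-4/3 - 5/3*(-1))*(-381/286))*(-15) = ((-4/3 + 5/3)*(-381/286))*(-15) = ((⅓)*(-381/286))*(-15) = -127/286*(-15) = 1905/286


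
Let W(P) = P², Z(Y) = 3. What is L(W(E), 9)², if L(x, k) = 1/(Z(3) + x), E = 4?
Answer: 1/361 ≈ 0.0027701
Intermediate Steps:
L(x, k) = 1/(3 + x)
L(W(E), 9)² = (1/(3 + 4²))² = (1/(3 + 16))² = (1/19)² = 1/361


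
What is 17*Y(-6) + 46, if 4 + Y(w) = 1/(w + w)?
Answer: -281/12 ≈ -23.417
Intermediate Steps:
Y(w) = -4 + 1/(2*w) (Y(w) = -4 + 1/(w + w) = -4 + 1/(2*w))
17*Y(-6) + 46 = 17*(-4 + (1/2)/(-6)) + 46 = 17*(-4 + (1/2)*(-1/6)) + 46 = 17*(-4 - 1/12) + 46 = 17*(-49/12) + 46 = -833/12 + 46 = -281/12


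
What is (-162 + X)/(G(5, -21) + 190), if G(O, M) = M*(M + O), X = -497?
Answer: -659/526 ≈ -1.2529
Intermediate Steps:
(-162 + X)/(G(5, -21) + 190) = (-162 - 497)/(-21*(-21 + 5) + 190) = -659/(-21*(-16) + 190) = -659/(336 + 190) = -659/526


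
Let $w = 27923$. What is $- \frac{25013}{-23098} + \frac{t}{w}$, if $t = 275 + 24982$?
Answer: $\frac{1281824185}{644965454} \approx 1.9874$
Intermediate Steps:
$t = 25257$
$- \frac{25013}{-23098} + \frac{t}{w} = - \frac{25013}{-23098} + \frac{25257}{27923} = \left(-25013\right) \left(- \frac{1}{23098}\right) + 25257 \cdot \frac{1}{27923} = \frac{25013}{23098} + \frac{25257}{27923} = \frac{1281824185}{644965454}$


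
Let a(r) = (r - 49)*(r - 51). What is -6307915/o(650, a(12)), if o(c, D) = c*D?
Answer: -1261583/187590 ≈ -6.7252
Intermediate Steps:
a(r) = (-51 + r)*(-49 + r) (a(r) = (-49 + r)*(-51 + r) = (-51 + r)*(-49 + r))
o(c, D) = D*c
-6307915/o(650, a(12)) = -6307915*1/(650*(2499 + 12**2 - 100*12)) = -6307915*1/(650*(2499 + 144 - 1200)) = -6307915/(1443*650) = -6307915/937950 = -6307915*1/937950 = -1261583/187590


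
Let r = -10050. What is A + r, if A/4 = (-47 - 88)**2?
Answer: 62850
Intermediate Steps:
A = 72900 (A = 4*(-47 - 88)**2 = 4*(-135)**2 = 4*18225 = 72900)
A + r = 72900 - 10050 = 62850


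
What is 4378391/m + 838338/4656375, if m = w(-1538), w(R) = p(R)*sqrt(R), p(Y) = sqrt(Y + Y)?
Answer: 279446/1552125 - 4378391*sqrt(2)/3076 ≈ -2012.8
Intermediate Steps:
p(Y) = sqrt(2)*sqrt(Y) (p(Y) = sqrt(2*Y) = sqrt(2)*sqrt(Y))
w(R) = R*sqrt(2) (w(R) = (sqrt(2)*sqrt(R))*sqrt(R) = R*sqrt(2))
m = -1538*sqrt(2) ≈ -2175.1
4378391/m + 838338/4656375 = 4378391/((-1538*sqrt(2))) + 838338/4656375 = 4378391*(-sqrt(2)/3076) + 838338*(1/4656375) = -4378391*sqrt(2)/3076 + 279446/1552125 = 279446/1552125 - 4378391*sqrt(2)/3076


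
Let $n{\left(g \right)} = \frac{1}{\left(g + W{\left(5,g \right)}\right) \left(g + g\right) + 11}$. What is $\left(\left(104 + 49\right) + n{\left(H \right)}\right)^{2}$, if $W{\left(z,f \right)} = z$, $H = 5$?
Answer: $\frac{288456256}{12321} \approx 23412.0$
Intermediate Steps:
$n{\left(g \right)} = \frac{1}{11 + 2 g \left(5 + g\right)}$ ($n{\left(g \right)} = \frac{1}{\left(g + 5\right) \left(g + g\right) + 11} = \frac{1}{\left(5 + g\right) 2 g + 11} = \frac{1}{2 g \left(5 + g\right) + 11} = \frac{1}{11 + 2 g \left(5 + g\right)}$)
$\left(\left(104 + 49\right) + n{\left(H \right)}\right)^{2} = \left(\left(104 + 49\right) + \frac{1}{11 + 2 \cdot 5^{2} + 10 \cdot 5}\right)^{2} = \left(153 + \frac{1}{11 + 2 \cdot 25 + 50}\right)^{2} = \left(153 + \frac{1}{11 + 50 + 50}\right)^{2} = \left(153 + \frac{1}{111}\right)^{2} = \left(\frac{16984}{111}\right)^{2} = \frac{288456256}{12321}$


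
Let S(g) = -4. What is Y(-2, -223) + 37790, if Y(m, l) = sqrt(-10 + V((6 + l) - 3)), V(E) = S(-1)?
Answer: 37790 + I*sqrt(14) ≈ 37790.0 + 3.7417*I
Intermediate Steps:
V(E) = -4
Y(m, l) = I*sqrt(14) (Y(m, l) = sqrt(-10 - 4) = sqrt(-14) = I*sqrt(14))
Y(-2, -223) + 37790 = I*sqrt(14) + 37790 = 37790 + I*sqrt(14)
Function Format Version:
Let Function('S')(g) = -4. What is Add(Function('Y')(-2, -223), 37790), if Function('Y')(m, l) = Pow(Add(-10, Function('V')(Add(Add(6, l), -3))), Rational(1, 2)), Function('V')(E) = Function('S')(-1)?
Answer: Add(37790, Mul(I, Pow(14, Rational(1, 2)))) ≈ Add(37790., Mul(3.7417, I))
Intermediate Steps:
Function('V')(E) = -4
Function('Y')(m, l) = Mul(I, Pow(14, Rational(1, 2))) (Function('Y')(m, l) = Pow(Add(-10, -4), Rational(1, 2)) = Pow(-14, Rational(1, 2)) = Mul(I, Pow(14, Rational(1, 2))))
Add(Function('Y')(-2, -223), 37790) = Add(Mul(I, Pow(14, Rational(1, 2))), 37790) = Add(37790, Mul(I, Pow(14, Rational(1, 2))))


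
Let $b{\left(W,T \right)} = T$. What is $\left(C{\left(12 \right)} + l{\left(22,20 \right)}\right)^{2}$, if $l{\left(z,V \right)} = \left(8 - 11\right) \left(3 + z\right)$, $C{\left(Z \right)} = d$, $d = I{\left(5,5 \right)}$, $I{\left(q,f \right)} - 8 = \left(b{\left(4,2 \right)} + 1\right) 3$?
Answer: $3364$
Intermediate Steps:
$I{\left(q,f \right)} = 17$ ($I{\left(q,f \right)} = 8 + \left(2 + 1\right) 3 = 8 + 3 \cdot 3 = 8 + 9 = 17$)
$d = 17$
$C{\left(Z \right)} = 17$
$l{\left(z,V \right)} = -9 - 3 z$ ($l{\left(z,V \right)} = - 3 \left(3 + z\right) = -9 - 3 z$)
$\left(C{\left(12 \right)} + l{\left(22,20 \right)}\right)^{2} = \left(17 - 75\right)^{2} = \left(-58\right)^{2} = 3364$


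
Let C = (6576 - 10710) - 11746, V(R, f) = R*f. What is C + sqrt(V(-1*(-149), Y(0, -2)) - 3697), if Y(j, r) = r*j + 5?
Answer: -15880 + 6*I*sqrt(82) ≈ -15880.0 + 54.332*I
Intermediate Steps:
Y(j, r) = 5 + j*r (Y(j, r) = j*r + 5 = 5 + j*r)
C = -15880 (C = -4134 - 11746 = -15880)
C + sqrt(V(-1*(-149), Y(0, -2)) - 3697) = -15880 + sqrt((-1*(-149))*(5 + 0*(-2)) - 3697) = -15880 + sqrt(149*(5 + 0) - 3697) = -15880 + sqrt(149*5 - 3697) = -15880 + sqrt(745 - 3697) = -15880 + sqrt(-2952) = -15880 + 6*I*sqrt(82)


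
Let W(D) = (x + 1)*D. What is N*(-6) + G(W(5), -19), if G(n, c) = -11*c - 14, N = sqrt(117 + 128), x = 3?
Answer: 195 - 42*sqrt(5) ≈ 101.09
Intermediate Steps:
W(D) = 4*D (W(D) = (3 + 1)*D = 4*D)
N = 7*sqrt(5) (N = sqrt(245) = 7*sqrt(5) ≈ 15.652)
G(n, c) = -14 - 11*c
N*(-6) + G(W(5), -19) = (7*sqrt(5))*(-6) + (-14 - 11*(-19)) = -42*sqrt(5) + (-14 + 209) = -42*sqrt(5) + 195 = 195 - 42*sqrt(5)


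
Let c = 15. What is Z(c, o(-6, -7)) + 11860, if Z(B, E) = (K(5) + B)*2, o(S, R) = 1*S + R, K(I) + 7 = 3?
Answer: 11882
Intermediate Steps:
K(I) = -4 (K(I) = -7 + 3 = -4)
o(S, R) = R + S (o(S, R) = S + R = R + S)
Z(B, E) = -8 + 2*B (Z(B, E) = (-4 + B)*2 = -8 + 2*B)
Z(c, o(-6, -7)) + 11860 = (-8 + 2*15) + 11860 = (-8 + 30) + 11860 = 22 + 11860 = 11882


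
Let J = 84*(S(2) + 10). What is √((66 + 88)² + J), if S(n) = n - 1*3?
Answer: 2*√6118 ≈ 156.44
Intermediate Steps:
S(n) = -3 + n (S(n) = n - 3 = -3 + n)
J = 756 (J = 84*((-3 + 2) + 10) = 84*(-1 + 10) = 84*9 = 756)
√((66 + 88)² + J) = √((66 + 88)² + 756) = √(154² + 756) = √(23716 + 756) = √24472 = 2*√6118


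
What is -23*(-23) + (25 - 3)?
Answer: 551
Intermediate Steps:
-23*(-23) + (25 - 3) = 529 + 22 = 551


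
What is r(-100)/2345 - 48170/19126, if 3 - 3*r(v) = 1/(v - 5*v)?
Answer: -67763723963/26910282000 ≈ -2.5181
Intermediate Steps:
r(v) = 1 + 1/(12*v) (r(v) = 1 - 1/(3*(v - 5*v)) = 1 - (-1/(4*v))/3 = 1 - (-1)/(12*v) = 1 + 1/(12*v))
r(-100)/2345 - 48170/19126 = ((1/12 - 100)/(-100))/2345 - 48170/19126 = -1/100*(-1199/12)*(1/2345) - 48170*1/19126 = (1199/1200)*(1/2345) - 24085/9563 = 1199/2814000 - 24085/9563 = -67763723963/26910282000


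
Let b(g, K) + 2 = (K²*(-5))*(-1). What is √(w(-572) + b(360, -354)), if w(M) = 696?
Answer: √627274 ≈ 792.01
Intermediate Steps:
b(g, K) = -2 + 5*K² (b(g, K) = -2 + (K²*(-5))*(-1) = -2 - 5*K²*(-1) = -2 + 5*K²)
√(w(-572) + b(360, -354)) = √(696 + (-2 + 5*(-354)²)) = √(696 + (-2 + 5*125316)) = √(696 + (-2 + 626580)) = √(696 + 626578) = √627274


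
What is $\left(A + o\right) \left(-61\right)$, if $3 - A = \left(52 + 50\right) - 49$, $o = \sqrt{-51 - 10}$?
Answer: $3050 - 61 i \sqrt{61} \approx 3050.0 - 476.43 i$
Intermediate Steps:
$o = i \sqrt{61}$ ($o = \sqrt{-61} = i \sqrt{61} \approx 7.8102 i$)
$A = -50$ ($A = 3 - \left(\left(52 + 50\right) - 49\right) = 3 - \left(102 - 49\right) = 3 - 53 = -50$)
$\left(A + o\right) \left(-61\right) = \left(-50 + i \sqrt{61}\right) \left(-61\right) = 3050 - 61 i \sqrt{61}$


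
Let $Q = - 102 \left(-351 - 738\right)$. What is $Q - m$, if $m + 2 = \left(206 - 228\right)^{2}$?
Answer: $110596$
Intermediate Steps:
$Q = 111078$ ($Q = \left(-102\right) \left(-1089\right) = 111078$)
$m = 482$ ($m = -2 + \left(206 - 228\right)^{2} = -2 + \left(-22\right)^{2} = -2 + 484 = 482$)
$Q - m = 111078 - 482 = 110596$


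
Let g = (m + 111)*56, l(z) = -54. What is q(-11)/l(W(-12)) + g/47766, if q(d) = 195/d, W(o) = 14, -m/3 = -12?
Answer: 789121/1576278 ≈ 0.50062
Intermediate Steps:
m = 36 (m = -3*(-12) = 36)
g = 8232 (g = (36 + 111)*56 = 147*56 = 8232)
q(-11)/l(W(-12)) + g/47766 = (195/(-11))/(-54) + 8232/47766 = (195*(-1/11))*(-1/54) + 8232*(1/47766) = -195/11*(-1/54) + 1372/7961 = 65/198 + 1372/7961 = 789121/1576278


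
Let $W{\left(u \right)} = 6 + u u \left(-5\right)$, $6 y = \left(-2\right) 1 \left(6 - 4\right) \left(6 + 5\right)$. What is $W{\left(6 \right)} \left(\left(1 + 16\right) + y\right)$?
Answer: $-1682$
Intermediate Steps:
$y = - \frac{22}{3}$ ($y = \frac{\left(-2\right) 1 \left(6 - 4\right) \left(6 + 5\right)}{6} = \frac{\left(-2\right) 2 \cdot 11}{6} = \frac{\left(-2\right) 22}{6} = \frac{1}{6} \left(-44\right) = - \frac{22}{3} \approx -7.3333$)
$W{\left(u \right)} = 6 - 5 u^{2}$ ($W{\left(u \right)} = 6 + u^{2} \left(-5\right) = 6 - 5 u^{2}$)
$W{\left(6 \right)} \left(\left(1 + 16\right) + y\right) = \left(6 - 5 \cdot 6^{2}\right) \left(\left(1 + 16\right) - \frac{22}{3}\right) = \left(6 - 180\right) \left(17 - \frac{22}{3}\right) = \left(6 - 180\right) \frac{29}{3} = \left(-174\right) \frac{29}{3} = -1682$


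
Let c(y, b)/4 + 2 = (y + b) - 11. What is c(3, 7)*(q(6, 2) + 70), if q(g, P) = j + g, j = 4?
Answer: -960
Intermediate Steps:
q(g, P) = 4 + g
c(y, b) = -52 + 4*b + 4*y (c(y, b) = -8 + 4*((y + b) - 11) = -8 + 4*((b + y) - 11) = -8 + 4*(-11 + b + y) = -8 + (-44 + 4*b + 4*y) = -52 + 4*b + 4*y)
c(3, 7)*(q(6, 2) + 70) = (-52 + 4*7 + 4*3)*((4 + 6) + 70) = (-52 + 28 + 12)*(10 + 70) = -12*80 = -960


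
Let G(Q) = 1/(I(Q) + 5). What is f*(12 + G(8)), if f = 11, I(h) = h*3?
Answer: 3839/29 ≈ 132.38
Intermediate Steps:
I(h) = 3*h
G(Q) = 1/(5 + 3*Q) (G(Q) = 1/(3*Q + 5) = 1/(5 + 3*Q))
f*(12 + G(8)) = 11*(12 + 1/(5 + 3*8)) = 11*(12 + 1/(5 + 24)) = 11*(12 + 1/29) = 11*(349/29) = 3839/29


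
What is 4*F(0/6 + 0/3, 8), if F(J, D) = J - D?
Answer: -32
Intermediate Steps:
4*F(0/6 + 0/3, 8) = 4*((0/6 + 0/3) - 1*8) = 4*((0*(1/6) + 0*(1/3)) - 8) = 4*((0 + 0) - 8) = 4*(0 - 8) = 4*(-8) = -32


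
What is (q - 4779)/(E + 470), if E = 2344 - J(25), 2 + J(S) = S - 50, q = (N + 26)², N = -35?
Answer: -1566/947 ≈ -1.6536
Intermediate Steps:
q = 81 (q = (-35 + 26)² = (-9)² = 81)
J(S) = -52 + S (J(S) = -2 + (S - 50) = -2 + (-50 + S) = -52 + S)
E = 2371 (E = 2344 - (-52 + 25) = 2344 - 1*(-27) = 2344 + 27 = 2371)
(q - 4779)/(E + 470) = (81 - 4779)/(2371 + 470) = -4698/2841 = -4698*1/2841 = -1566/947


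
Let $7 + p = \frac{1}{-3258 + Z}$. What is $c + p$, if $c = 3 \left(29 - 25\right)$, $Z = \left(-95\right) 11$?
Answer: $\frac{21514}{4303} \approx 4.9998$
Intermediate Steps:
$Z = -1045$
$p = - \frac{30122}{4303}$ ($p = -7 + \frac{1}{-3258 - 1045} = -7 + \frac{1}{-4303} = -7 - \frac{1}{4303} = - \frac{30122}{4303} \approx -7.0002$)
$c = 12$ ($c = 3 \left(29 - 25\right) = 3 \cdot 4 = 12$)
$c + p = 12 - \frac{30122}{4303} = \frac{21514}{4303}$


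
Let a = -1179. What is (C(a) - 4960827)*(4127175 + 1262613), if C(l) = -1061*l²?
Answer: -7975777711522464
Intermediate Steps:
(C(a) - 4960827)*(4127175 + 1262613) = (-1061*(-1179)² - 4960827)*(4127175 + 1262613) = (-1061*1390041 - 4960827)*5389788 = (-1474833501 - 4960827)*5389788 = -1479794328*5389788 = -7975777711522464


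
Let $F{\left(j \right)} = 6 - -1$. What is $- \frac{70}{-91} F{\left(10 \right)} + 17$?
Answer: $\frac{291}{13} \approx 22.385$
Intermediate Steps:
$F{\left(j \right)} = 7$ ($F{\left(j \right)} = 6 + 1 = 7$)
$- \frac{70}{-91} F{\left(10 \right)} + 17 = - \frac{70}{-91} \cdot 7 + 17 = \left(-70\right) \left(- \frac{1}{91}\right) 7 + 17 = \frac{10}{13} \cdot 7 + 17 = \frac{70}{13} + 17 = \frac{291}{13}$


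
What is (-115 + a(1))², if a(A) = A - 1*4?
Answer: 13924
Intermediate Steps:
a(A) = -4 + A (a(A) = A - 4 = -4 + A)
(-115 + a(1))² = (-115 + (-4 + 1))² = (-115 - 3)² = (-118)² = 13924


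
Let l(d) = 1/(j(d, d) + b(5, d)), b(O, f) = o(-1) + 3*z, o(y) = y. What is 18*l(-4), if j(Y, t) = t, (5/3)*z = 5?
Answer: 9/2 ≈ 4.5000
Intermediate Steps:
z = 3 (z = (⅗)*5 = 3)
b(O, f) = 8 (b(O, f) = -1 + 3*3 = -1 + 9 = 8)
l(d) = 1/(8 + d) (l(d) = 1/(d + 8) = 1/(8 + d))
18*l(-4) = 18/(8 - 4) = 18/4 = 18*(¼) = 9/2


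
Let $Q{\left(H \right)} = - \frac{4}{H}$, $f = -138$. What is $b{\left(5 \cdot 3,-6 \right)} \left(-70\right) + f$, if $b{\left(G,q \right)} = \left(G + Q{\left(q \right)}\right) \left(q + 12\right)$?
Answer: $-6718$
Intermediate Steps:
$b{\left(G,q \right)} = \left(12 + q\right) \left(G - \frac{4}{q}\right)$ ($b{\left(G,q \right)} = \left(G - \frac{4}{q}\right) \left(q + 12\right) = \left(G - \frac{4}{q}\right) \left(12 + q\right) = \left(12 + q\right) \left(G - \frac{4}{q}\right)$)
$b{\left(5 \cdot 3,-6 \right)} \left(-70\right) + f = \left(-4 - \frac{48}{-6} + 12 \cdot 5 \cdot 3 + 5 \cdot 3 \left(-6\right)\right) \left(-70\right) - 138 = \left(-4 - -8 + 12 \cdot 15 + 15 \left(-6\right)\right) \left(-70\right) - 138 = \left(-4 + 8 + 180 - 90\right) \left(-70\right) - 138 = 94 \left(-70\right) - 138 = -6580 - 138 = -6718$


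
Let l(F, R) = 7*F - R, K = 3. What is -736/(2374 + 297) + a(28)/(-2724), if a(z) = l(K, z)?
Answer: -1986167/7275804 ≈ -0.27298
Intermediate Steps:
l(F, R) = -R + 7*F
a(z) = 21 - z (a(z) = -z + 7*3 = -z + 21 = 21 - z)
-736/(2374 + 297) + a(28)/(-2724) = -736/(2374 + 297) + (21 - 1*28)/(-2724) = -736/2671 + (21 - 28)*(-1/2724) = -736*1/2671 - 7*(-1/2724) = -736/2671 + 7/2724 = -1986167/7275804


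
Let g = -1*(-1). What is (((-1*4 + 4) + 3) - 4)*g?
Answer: -1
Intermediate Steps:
g = 1
(((-1*4 + 4) + 3) - 4)*g = (((-1*4 + 4) + 3) - 4)*1 = (((-4 + 4) + 3) - 4)*1 = ((0 + 3) - 4)*1 = (3 - 4)*1 = -1*1 = -1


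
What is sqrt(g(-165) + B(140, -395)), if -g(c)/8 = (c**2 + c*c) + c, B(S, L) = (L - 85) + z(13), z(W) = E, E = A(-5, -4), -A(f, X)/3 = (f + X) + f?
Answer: 3*I*sqrt(48302) ≈ 659.33*I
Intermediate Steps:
A(f, X) = -6*f - 3*X (A(f, X) = -3*((f + X) + f) = -3*((X + f) + f) = -3*(X + 2*f) = -6*f - 3*X)
E = 42 (E = -6*(-5) - 3*(-4) = 30 + 12 = 42)
z(W) = 42
B(S, L) = -43 + L (B(S, L) = (L - 85) + 42 = (-85 + L) + 42 = -43 + L)
g(c) = -16*c**2 - 8*c (g(c) = -8*((c**2 + c*c) + c) = -8*((c**2 + c**2) + c) = -8*(2*c**2 + c) = -8*(c + 2*c**2) = -16*c**2 - 8*c)
sqrt(g(-165) + B(140, -395)) = sqrt(-8*(-165)*(1 + 2*(-165)) + (-43 - 395)) = sqrt(-8*(-165)*(1 - 330) - 438) = sqrt(-8*(-165)*(-329) - 438) = sqrt(-434280 - 438) = sqrt(-434718) = 3*I*sqrt(48302)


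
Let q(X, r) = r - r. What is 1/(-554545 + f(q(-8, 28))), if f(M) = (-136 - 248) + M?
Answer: -1/554929 ≈ -1.8020e-6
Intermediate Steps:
q(X, r) = 0
f(M) = -384 + M
1/(-554545 + f(q(-8, 28))) = 1/(-554545 + (-384 + 0)) = 1/(-554545 - 384) = 1/(-554929) = -1/554929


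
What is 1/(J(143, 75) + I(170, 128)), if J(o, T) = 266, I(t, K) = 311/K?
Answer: 128/34359 ≈ 0.0037254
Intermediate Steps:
1/(J(143, 75) + I(170, 128)) = 1/(266 + 311/128) = 1/(34359/128) = 128/34359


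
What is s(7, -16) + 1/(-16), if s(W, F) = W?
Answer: 111/16 ≈ 6.9375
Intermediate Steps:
s(7, -16) + 1/(-16) = 7 + 1/(-16) = 7 - 1/16 = 111/16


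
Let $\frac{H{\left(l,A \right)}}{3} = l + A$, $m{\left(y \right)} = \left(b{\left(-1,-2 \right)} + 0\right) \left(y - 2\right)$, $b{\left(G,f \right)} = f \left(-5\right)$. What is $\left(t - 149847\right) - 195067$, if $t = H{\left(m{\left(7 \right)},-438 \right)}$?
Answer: $-346078$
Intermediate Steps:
$b{\left(G,f \right)} = - 5 f$
$m{\left(y \right)} = -20 + 10 y$ ($m{\left(y \right)} = \left(\left(-5\right) \left(-2\right) + 0\right) \left(y - 2\right) = \left(10 + 0\right) \left(-2 + y\right) = 10 \left(-2 + y\right) = -20 + 10 y$)
$H{\left(l,A \right)} = 3 A + 3 l$ ($H{\left(l,A \right)} = 3 \left(l + A\right) = 3 \left(A + l\right) = 3 A + 3 l$)
$t = -1164$ ($t = 3 \left(-438\right) + 3 \left(-20 + 10 \cdot 7\right) = -1314 + 3 \left(-20 + 70\right) = -1314 + 3 \cdot 50 = -1314 + 150 = -1164$)
$\left(t - 149847\right) - 195067 = \left(-1164 - 149847\right) - 195067 = -151011 - 195067 = -346078$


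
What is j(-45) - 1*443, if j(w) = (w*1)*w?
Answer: 1582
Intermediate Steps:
j(w) = w**2 (j(w) = w*w = w**2)
j(-45) - 1*443 = (-45)**2 - 1*443 = 2025 - 443 = 1582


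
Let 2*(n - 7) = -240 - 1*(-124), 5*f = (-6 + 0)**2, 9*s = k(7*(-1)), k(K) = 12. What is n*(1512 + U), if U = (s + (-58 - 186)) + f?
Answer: -325516/5 ≈ -65103.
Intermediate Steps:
s = 4/3 (s = (1/9)*12 = 4/3 ≈ 1.3333)
f = 36/5 (f = (-6 + 0)**2/5 = (1/5)*(-6)**2 = (1/5)*36 = 36/5 ≈ 7.2000)
n = -51 (n = 7 + (-240 - 1*(-124))/2 = 7 + (-240 + 124)/2 = 7 + (1/2)*(-116) = 7 - 58 = -51)
U = -3532/15 (U = (4/3 + (-58 - 186)) + 36/5 = (4/3 - 244) + 36/5 = -728/3 + 36/5 = -3532/15 ≈ -235.47)
n*(1512 + U) = -51*(1512 - 3532/15) = -51*19148/15 = -325516/5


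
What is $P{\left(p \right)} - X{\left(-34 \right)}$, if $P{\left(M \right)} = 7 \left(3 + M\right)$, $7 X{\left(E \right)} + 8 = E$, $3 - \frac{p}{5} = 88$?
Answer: $-2948$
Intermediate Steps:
$p = -425$ ($p = 15 - 440 = -425$)
$X{\left(E \right)} = - \frac{8}{7} + \frac{E}{7}$
$P{\left(M \right)} = 21 + 7 M$
$P{\left(p \right)} - X{\left(-34 \right)} = \left(21 + 7 \left(-425\right)\right) - \left(- \frac{8}{7} + \frac{1}{7} \left(-34\right)\right) = \left(21 - 2975\right) - \left(- \frac{8}{7} - \frac{34}{7}\right) = -2954 - -6 = -2954 + 6 = -2948$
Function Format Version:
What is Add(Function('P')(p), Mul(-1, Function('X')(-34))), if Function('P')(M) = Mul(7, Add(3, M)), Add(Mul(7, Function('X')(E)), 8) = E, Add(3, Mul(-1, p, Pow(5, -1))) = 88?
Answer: -2948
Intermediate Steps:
p = -425 (p = Add(15, Mul(-5, 88)) = Add(15, -440) = -425)
Function('X')(E) = Add(Rational(-8, 7), Mul(Rational(1, 7), E))
Function('P')(M) = Add(21, Mul(7, M))
Add(Function('P')(p), Mul(-1, Function('X')(-34))) = Add(Add(21, Mul(7, -425)), Mul(-1, Add(Rational(-8, 7), Mul(Rational(1, 7), -34)))) = Add(Add(21, -2975), Mul(-1, Add(Rational(-8, 7), Rational(-34, 7)))) = Add(-2954, Mul(-1, -6)) = Add(-2954, 6) = -2948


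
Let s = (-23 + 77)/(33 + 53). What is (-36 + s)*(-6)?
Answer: 9126/43 ≈ 212.23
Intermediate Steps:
s = 27/43 (s = 54/86 = 54*(1/86) = 27/43 ≈ 0.62791)
(-36 + s)*(-6) = (-36 + 27/43)*(-6) = -1521/43*(-6) = 9126/43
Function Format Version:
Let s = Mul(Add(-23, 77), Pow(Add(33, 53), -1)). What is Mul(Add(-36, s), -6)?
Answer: Rational(9126, 43) ≈ 212.23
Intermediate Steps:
s = Rational(27, 43) (s = Mul(54, Pow(86, -1)) = Mul(54, Rational(1, 86)) = Rational(27, 43) ≈ 0.62791)
Mul(Add(-36, s), -6) = Mul(Add(-36, Rational(27, 43)), -6) = Mul(Rational(-1521, 43), -6) = Rational(9126, 43)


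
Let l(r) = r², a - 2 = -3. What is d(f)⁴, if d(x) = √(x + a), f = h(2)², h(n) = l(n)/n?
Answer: 9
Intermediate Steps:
a = -1 (a = 2 - 3 = -1)
h(n) = n (h(n) = n²/n = n)
f = 4 (f = 2² = 4)
d(x) = √(-1 + x) (d(x) = √(x - 1) = √(-1 + x))
d(f)⁴ = (√(-1 + 4))⁴ = (√3)⁴ = 9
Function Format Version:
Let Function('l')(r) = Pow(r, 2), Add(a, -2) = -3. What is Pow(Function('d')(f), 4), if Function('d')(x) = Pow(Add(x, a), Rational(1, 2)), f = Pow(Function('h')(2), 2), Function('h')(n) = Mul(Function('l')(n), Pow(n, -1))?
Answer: 9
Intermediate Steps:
a = -1 (a = Add(2, -3) = -1)
Function('h')(n) = n (Function('h')(n) = Mul(Pow(n, 2), Pow(n, -1)) = n)
f = 4 (f = Pow(2, 2) = 4)
Function('d')(x) = Pow(Add(-1, x), Rational(1, 2)) (Function('d')(x) = Pow(Add(x, -1), Rational(1, 2)) = Pow(Add(-1, x), Rational(1, 2)))
Pow(Function('d')(f), 4) = Pow(Pow(Add(-1, 4), Rational(1, 2)), 4) = Pow(Pow(3, Rational(1, 2)), 4) = 9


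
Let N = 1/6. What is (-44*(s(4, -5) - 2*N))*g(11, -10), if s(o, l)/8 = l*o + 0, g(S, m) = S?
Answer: 232804/3 ≈ 77601.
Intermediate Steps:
N = 1/6 ≈ 0.16667
s(o, l) = 8*l*o (s(o, l) = 8*(l*o + 0) = 8*(l*o) = 8*l*o)
(-44*(s(4, -5) - 2*N))*g(11, -10) = -44*(8*(-5)*4 - 2*1/6)*11 = -44*(-160 - 1/3)*11 = -44*(-481/3)*11 = (21164/3)*11 = 232804/3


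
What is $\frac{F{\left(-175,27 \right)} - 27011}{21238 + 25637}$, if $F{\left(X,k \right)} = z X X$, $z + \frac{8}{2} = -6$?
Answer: $- \frac{111087}{15625} \approx -7.1096$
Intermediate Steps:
$z = -10$ ($z = -4 - 6 = -10$)
$F{\left(X,k \right)} = - 10 X^{2}$ ($F{\left(X,k \right)} = - 10 X X = - 10 X^{2}$)
$\frac{F{\left(-175,27 \right)} - 27011}{21238 + 25637} = \frac{- 10 \left(-175\right)^{2} - 27011}{21238 + 25637} = \frac{\left(-10\right) 30625 - 27011}{46875} = \left(-306250 - 27011\right) \frac{1}{46875} = \left(-333261\right) \frac{1}{46875} = - \frac{111087}{15625}$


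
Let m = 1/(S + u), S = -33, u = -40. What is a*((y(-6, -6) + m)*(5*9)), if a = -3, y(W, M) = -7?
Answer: 69120/73 ≈ 946.85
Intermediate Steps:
m = -1/73 (m = 1/(-33 - 40) = 1/(-73) = -1/73 ≈ -0.013699)
a*((y(-6, -6) + m)*(5*9)) = -3*(-7 - 1/73)*5*9 = -(-1536)*45/73 = -3*(-23040/73) = 69120/73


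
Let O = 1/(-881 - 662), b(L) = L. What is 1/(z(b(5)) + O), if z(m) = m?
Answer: 1543/7714 ≈ 0.20003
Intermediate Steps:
O = -1/1543 (O = 1/(-1543) = -1/1543 ≈ -0.00064809)
1/(z(b(5)) + O) = 1/(5 - 1/1543) = 1/(7714/1543) = 1543/7714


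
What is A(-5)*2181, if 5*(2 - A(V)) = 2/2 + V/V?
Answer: 17448/5 ≈ 3489.6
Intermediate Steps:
A(V) = 8/5 (A(V) = 2 - (2/2 + V/V)/5 = 2 - (2*(½) + 1)/5 = 2 - (1 + 1)/5 = 2 - ⅕*2 = 2 - ⅖ = 8/5)
A(-5)*2181 = (8/5)*2181 = 17448/5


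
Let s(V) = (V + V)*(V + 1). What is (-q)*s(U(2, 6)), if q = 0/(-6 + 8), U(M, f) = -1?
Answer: 0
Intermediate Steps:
s(V) = 2*V*(1 + V) (s(V) = (2*V)*(1 + V) = 2*V*(1 + V))
q = 0 (q = 0/2 = 0*(½) = 0)
(-q)*s(U(2, 6)) = (-1*0)*(2*(-1)*(1 - 1)) = 0*(2*(-1)*0) = 0*0 = 0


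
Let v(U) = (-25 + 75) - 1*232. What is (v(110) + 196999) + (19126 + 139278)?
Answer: 355221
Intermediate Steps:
v(U) = -182 (v(U) = 50 - 232 = -182)
(v(110) + 196999) + (19126 + 139278) = (-182 + 196999) + (19126 + 139278) = 196817 + 158404 = 355221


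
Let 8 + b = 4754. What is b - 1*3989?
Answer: 757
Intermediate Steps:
b = 4746 (b = -8 + 4754 = 4746)
b - 1*3989 = 4746 - 1*3989 = 4746 - 3989 = 757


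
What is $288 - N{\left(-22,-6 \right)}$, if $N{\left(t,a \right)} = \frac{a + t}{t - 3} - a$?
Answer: $\frac{7022}{25} \approx 280.88$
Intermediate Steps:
$N{\left(t,a \right)} = - a + \frac{a + t}{-3 + t}$ ($N{\left(t,a \right)} = \frac{a + t}{-3 + t} - a = - a + \frac{a + t}{-3 + t}$)
$288 - N{\left(-22,-6 \right)} = 288 - \frac{-22 + 4 \left(-6\right) - \left(-6\right) \left(-22\right)}{-3 - 22} = 288 - \frac{-22 - 24 - 132}{-25} = 288 - \left(- \frac{1}{25}\right) \left(-178\right) = 288 - \frac{178}{25} = \frac{7022}{25}$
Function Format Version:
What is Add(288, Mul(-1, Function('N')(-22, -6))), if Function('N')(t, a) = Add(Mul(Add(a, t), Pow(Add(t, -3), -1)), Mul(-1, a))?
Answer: Rational(7022, 25) ≈ 280.88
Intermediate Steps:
Function('N')(t, a) = Add(Mul(-1, a), Mul(Pow(Add(-3, t), -1), Add(a, t))) (Function('N')(t, a) = Add(Mul(Add(a, t), Pow(Add(-3, t), -1)), Mul(-1, a)) = Add(Mul(Pow(Add(-3, t), -1), Add(a, t)), Mul(-1, a)) = Add(Mul(-1, a), Mul(Pow(Add(-3, t), -1), Add(a, t))))
Add(288, Mul(-1, Function('N')(-22, -6))) = Add(288, Mul(-1, Mul(Pow(Add(-3, -22), -1), Add(-22, Mul(4, -6), Mul(-1, -6, -22))))) = Add(288, Mul(-1, Mul(Pow(-25, -1), Add(-22, -24, -132)))) = Add(288, Mul(-1, Mul(Rational(-1, 25), -178))) = Add(288, Mul(-1, Rational(178, 25))) = Add(288, Rational(-178, 25)) = Rational(7022, 25)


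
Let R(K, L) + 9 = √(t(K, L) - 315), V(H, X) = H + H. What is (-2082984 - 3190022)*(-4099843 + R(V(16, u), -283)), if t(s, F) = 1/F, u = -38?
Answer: 21618544195112 - 152917174*I*√29998/283 ≈ 2.1619e+13 - 9.3587e+7*I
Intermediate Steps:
V(H, X) = 2*H
R(K, L) = -9 + √(-315 + 1/L) (R(K, L) = -9 + √(1/L - 315) = -9 + √(-315 + 1/L))
(-2082984 - 3190022)*(-4099843 + R(V(16, u), -283)) = (-2082984 - 3190022)*(-4099843 + (-9 + √(-315 + 1/(-283)))) = -5273006*(-4099843 + (-9 + √(-315 - 1/283))) = -5273006*(-4099843 + (-9 + √(-89146/283))) = -5273006*(-4099843 + (-9 + 29*I*√29998/283)) = -5273006*(-4099852 + 29*I*√29998/283) = 21618544195112 - 152917174*I*√29998/283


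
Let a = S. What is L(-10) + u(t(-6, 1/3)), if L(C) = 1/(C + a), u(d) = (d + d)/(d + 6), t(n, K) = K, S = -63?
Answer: 127/1387 ≈ 0.091565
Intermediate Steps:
u(d) = 2*d/(6 + d) (u(d) = (2*d)/(6 + d) = 2*d/(6 + d))
a = -63
L(C) = 1/(-63 + C) (L(C) = 1/(C - 63) = 1/(-63 + C))
L(-10) + u(t(-6, 1/3)) = 1/(-63 - 10) + 2*(1/3)/(6 + 1/3) = 1/(-73) + 2*(1*(1/3))/(6 + 1*(1/3)) = -1/73 + 2*(1/3)/(6 + 1/3) = -1/73 + 2*(1/3)/(19/3) = -1/73 + 2*(1/3)*(3/19) = -1/73 + 2/19 = 127/1387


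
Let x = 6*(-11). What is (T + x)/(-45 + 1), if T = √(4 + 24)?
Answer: 3/2 - √7/22 ≈ 1.3797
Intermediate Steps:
T = 2*√7 (T = √28 = 2*√7 ≈ 5.2915)
x = -66
(T + x)/(-45 + 1) = (2*√7 - 66)/(-45 + 1) = (-66 + 2*√7)/(-44) = -(-66 + 2*√7)/44 = 3/2 - √7/22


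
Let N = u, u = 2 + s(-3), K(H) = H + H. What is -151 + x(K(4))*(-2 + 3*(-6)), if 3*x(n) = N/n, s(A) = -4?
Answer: -448/3 ≈ -149.33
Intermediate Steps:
K(H) = 2*H
u = -2 (u = 2 - 4 = -2)
N = -2
x(n) = -2/(3*n) (x(n) = (-2/n)/3 = -2/(3*n))
-151 + x(K(4))*(-2 + 3*(-6)) = -151 + (-2/(3*(2*4)))*(-2 + 3*(-6)) = -151 + (-2/3/8)*(-2 - 18) = -151 - 2/3*1/8*(-20) = -151 - 1/12*(-20) = -151 + 5/3 = -448/3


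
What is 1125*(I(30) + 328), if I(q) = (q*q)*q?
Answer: 30744000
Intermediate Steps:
I(q) = q³ (I(q) = q²*q = q³)
1125*(I(30) + 328) = 1125*(30³ + 328) = 1125*(27000 + 328) = 1125*27328 = 30744000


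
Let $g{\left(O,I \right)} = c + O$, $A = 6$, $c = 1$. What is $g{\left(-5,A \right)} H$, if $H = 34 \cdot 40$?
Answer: $-5440$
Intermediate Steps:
$g{\left(O,I \right)} = 1 + O$
$H = 1360$
$g{\left(-5,A \right)} H = \left(1 - 5\right) 1360 = \left(-4\right) 1360 = -5440$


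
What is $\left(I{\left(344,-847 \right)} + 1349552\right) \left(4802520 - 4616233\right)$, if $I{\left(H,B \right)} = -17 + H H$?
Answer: $273445284977$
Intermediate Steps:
$I{\left(H,B \right)} = -17 + H^{2}$
$\left(I{\left(344,-847 \right)} + 1349552\right) \left(4802520 - 4616233\right) = \left(\left(-17 + 344^{2}\right) + 1349552\right) \left(4802520 - 4616233\right) = \left(\left(-17 + 118336\right) + 1349552\right) 186287 = \left(118319 + 1349552\right) 186287 = 1467871 \cdot 186287 = 273445284977$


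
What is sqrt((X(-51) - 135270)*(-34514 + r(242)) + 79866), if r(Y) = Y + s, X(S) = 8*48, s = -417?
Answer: 12*sqrt(32494030) ≈ 68404.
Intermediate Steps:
X(S) = 384
r(Y) = -417 + Y (r(Y) = Y - 417 = -417 + Y)
sqrt((X(-51) - 135270)*(-34514 + r(242)) + 79866) = sqrt((384 - 135270)*(-34514 + (-417 + 242)) + 79866) = sqrt(-134886*(-34514 - 175) + 79866) = sqrt(-134886*(-34689) + 79866) = sqrt(4679060454 + 79866) = sqrt(4679140320) = 12*sqrt(32494030)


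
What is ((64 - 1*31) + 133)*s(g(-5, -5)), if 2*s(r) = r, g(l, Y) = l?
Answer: -415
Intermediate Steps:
s(r) = r/2
((64 - 1*31) + 133)*s(g(-5, -5)) = ((64 - 1*31) + 133)*((1/2)*(-5)) = ((64 - 31) + 133)*(-5/2) = (33 + 133)*(-5/2) = 166*(-5/2) = -415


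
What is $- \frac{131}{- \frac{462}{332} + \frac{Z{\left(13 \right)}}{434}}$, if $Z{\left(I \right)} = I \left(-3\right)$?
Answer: $\frac{2359441}{26682} \approx 88.428$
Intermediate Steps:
$Z{\left(I \right)} = - 3 I$
$- \frac{131}{- \frac{462}{332} + \frac{Z{\left(13 \right)}}{434}} = - \frac{131}{- \frac{462}{332} + \frac{\left(-3\right) 13}{434}} = - \frac{131}{\left(-462\right) \frac{1}{332} - \frac{39}{434}} = - \frac{131}{- \frac{231}{166} - \frac{39}{434}} = - \frac{131}{- \frac{26682}{18011}} = \left(-131\right) \left(- \frac{18011}{26682}\right) = \frac{2359441}{26682}$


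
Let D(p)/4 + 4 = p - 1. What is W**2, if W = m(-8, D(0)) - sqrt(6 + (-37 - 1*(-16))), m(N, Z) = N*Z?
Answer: (160 - I*sqrt(15))**2 ≈ 25585.0 - 1239.4*I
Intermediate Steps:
D(p) = -20 + 4*p (D(p) = -16 + 4*(p - 1) = -16 + 4*(-1 + p) = -16 + (-4 + 4*p) = -20 + 4*p)
W = 160 - I*sqrt(15) (W = -8*(-20 + 4*0) - sqrt(6 + (-37 - 1*(-16))) = -8*(-20 + 0) - sqrt(6 + (-37 + 16)) = -8*(-20) - sqrt(6 - 21) = 160 - sqrt(-15) = 160 - I*sqrt(15) ≈ 160.0 - 3.873*I)
W**2 = (160 - I*sqrt(15))**2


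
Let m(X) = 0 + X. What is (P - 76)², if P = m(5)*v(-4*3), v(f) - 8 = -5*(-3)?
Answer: 1521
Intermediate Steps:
v(f) = 23 (v(f) = 8 - 5*(-3) = 8 + 15 = 23)
m(X) = X
P = 115 (P = 5*23 = 115)
(P - 76)² = (115 - 76)² = 39² = 1521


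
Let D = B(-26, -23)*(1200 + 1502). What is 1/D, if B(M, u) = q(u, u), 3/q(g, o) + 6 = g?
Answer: -29/8106 ≈ -0.0035776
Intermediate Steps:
q(g, o) = 3/(-6 + g)
B(M, u) = 3/(-6 + u)
D = -8106/29 (D = (3/(-6 - 23))*(1200 + 1502) = (3/(-29))*2702 = (3*(-1/29))*2702 = -3/29*2702 = -8106/29 ≈ -279.52)
1/D = 1/(-8106/29) = -29/8106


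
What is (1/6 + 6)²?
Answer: 1369/36 ≈ 38.028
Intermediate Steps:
(1/6 + 6)² = (⅙ + 6)² = (37/6)² = 1369/36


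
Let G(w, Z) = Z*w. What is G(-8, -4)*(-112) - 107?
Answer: -3691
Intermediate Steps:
G(-8, -4)*(-112) - 107 = -4*(-8)*(-112) - 107 = 32*(-112) - 107 = -3584 - 107 = -3691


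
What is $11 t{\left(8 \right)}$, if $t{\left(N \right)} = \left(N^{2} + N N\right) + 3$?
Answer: $1441$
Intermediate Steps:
$t{\left(N \right)} = 3 + 2 N^{2}$ ($t{\left(N \right)} = \left(N^{2} + N^{2}\right) + 3 = 2 N^{2} + 3 = 3 + 2 N^{2}$)
$11 t{\left(8 \right)} = 11 \left(3 + 2 \cdot 8^{2}\right) = 11 \left(3 + 2 \cdot 64\right) = 11 \left(3 + 128\right) = 11 \cdot 131 = 1441$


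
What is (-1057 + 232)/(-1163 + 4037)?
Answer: -275/958 ≈ -0.28706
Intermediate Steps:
(-1057 + 232)/(-1163 + 4037) = -825/2874 = -825*1/2874 = -275/958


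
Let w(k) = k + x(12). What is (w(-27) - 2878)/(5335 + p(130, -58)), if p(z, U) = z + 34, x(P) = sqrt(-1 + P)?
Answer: -2905/5499 + sqrt(11)/5499 ≈ -0.52767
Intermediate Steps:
w(k) = k + sqrt(11) (w(k) = k + sqrt(-1 + 12) = k + sqrt(11))
p(z, U) = 34 + z
(w(-27) - 2878)/(5335 + p(130, -58)) = ((-27 + sqrt(11)) - 2878)/(5335 + (34 + 130)) = (-2905 + sqrt(11))/(5335 + 164) = (-2905 + sqrt(11))/5499 = (-2905 + sqrt(11))*(1/5499) = -2905/5499 + sqrt(11)/5499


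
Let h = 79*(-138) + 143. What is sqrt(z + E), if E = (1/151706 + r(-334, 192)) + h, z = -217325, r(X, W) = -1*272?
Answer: I*sqrt(5255547216171510)/151706 ≈ 477.87*I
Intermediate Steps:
r(X, W) = -272
h = -10759 (h = -10902 + 143 = -10759)
E = -1673468885/151706 (E = (1/151706 - 272) - 10759 = -41264031/151706 - 10759 = -1673468885/151706 ≈ -11031.)
sqrt(z + E) = sqrt(-217325 - 1673468885/151706) = sqrt(-34642975335/151706) = I*sqrt(5255547216171510)/151706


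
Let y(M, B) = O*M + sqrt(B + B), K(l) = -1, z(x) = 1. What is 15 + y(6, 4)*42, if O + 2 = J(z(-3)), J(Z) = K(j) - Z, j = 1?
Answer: -993 + 84*sqrt(2) ≈ -874.21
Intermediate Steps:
J(Z) = -1 - Z
O = -4 (O = -2 + (-1 - 1*1) = -2 + (-1 - 1) = -2 - 2 = -4)
y(M, B) = -4*M + sqrt(2)*sqrt(B) (y(M, B) = -4*M + sqrt(B + B) = -4*M + sqrt(2*B) = -4*M + sqrt(2)*sqrt(B))
15 + y(6, 4)*42 = 15 + (-4*6 + sqrt(2)*sqrt(4))*42 = 15 + (-24 + sqrt(2)*2)*42 = 15 + (-24 + 2*sqrt(2))*42 = 15 + (-1008 + 84*sqrt(2)) = -993 + 84*sqrt(2)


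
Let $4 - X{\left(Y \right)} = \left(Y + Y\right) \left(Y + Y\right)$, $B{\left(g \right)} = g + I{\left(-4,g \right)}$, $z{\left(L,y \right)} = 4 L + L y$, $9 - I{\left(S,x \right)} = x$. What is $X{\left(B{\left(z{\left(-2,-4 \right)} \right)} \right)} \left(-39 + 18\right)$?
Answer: $6720$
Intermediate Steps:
$I{\left(S,x \right)} = 9 - x$
$B{\left(g \right)} = 9$ ($B{\left(g \right)} = g - \left(-9 + g\right) = 9$)
$X{\left(Y \right)} = 4 - 4 Y^{2}$ ($X{\left(Y \right)} = 4 - \left(Y + Y\right) \left(Y + Y\right) = 4 - 2 Y 2 Y = 4 - 4 Y^{2}$)
$X{\left(B{\left(z{\left(-2,-4 \right)} \right)} \right)} \left(-39 + 18\right) = \left(4 - 4 \cdot 9^{2}\right) \left(-39 + 18\right) = \left(4 - 324\right) \left(-21\right) = \left(-320\right) \left(-21\right) = 6720$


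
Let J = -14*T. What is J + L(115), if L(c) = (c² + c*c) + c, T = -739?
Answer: 36911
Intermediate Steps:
L(c) = c + 2*c² (L(c) = (c² + c²) + c = 2*c² + c = c + 2*c²)
J = 10346 (J = -14*(-739) = 10346)
J + L(115) = 10346 + 115*(1 + 2*115) = 10346 + 115*(1 + 230) = 10346 + 115*231 = 10346 + 26565 = 36911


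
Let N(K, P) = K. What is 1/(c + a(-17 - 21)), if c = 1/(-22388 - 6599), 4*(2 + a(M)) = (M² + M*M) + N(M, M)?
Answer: 57974/41190525 ≈ 0.0014075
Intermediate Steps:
a(M) = -2 + M²/2 + M/4 (a(M) = -2 + ((M² + M*M) + M)/4 = -2 + ((M² + M²) + M)/4 = -2 + (2*M² + M)/4 = -2 + (M + 2*M²)/4 = -2 + (M²/2 + M/4) = -2 + M²/2 + M/4)
c = -1/28987 (c = 1/(-28987) = -1/28987 ≈ -3.4498e-5)
1/(c + a(-17 - 21)) = 1/(-1/28987 + (-2 + (-17 - 21)²/2 + (-17 - 21)/4)) = 1/(-1/28987 + (-2 + (½)*(-38)² + (¼)*(-38))) = 1/(-1/28987 + (-2 + (½)*1444 - 19/2)) = 1/(-1/28987 + (-2 + 722 - 19/2)) = 1/(-1/28987 + 1421/2) = 1/(41190525/57974) = 57974/41190525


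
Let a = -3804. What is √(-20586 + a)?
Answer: 3*I*√2710 ≈ 156.17*I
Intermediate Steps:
√(-20586 + a) = √(-20586 - 3804) = √(-24390) = 3*I*√2710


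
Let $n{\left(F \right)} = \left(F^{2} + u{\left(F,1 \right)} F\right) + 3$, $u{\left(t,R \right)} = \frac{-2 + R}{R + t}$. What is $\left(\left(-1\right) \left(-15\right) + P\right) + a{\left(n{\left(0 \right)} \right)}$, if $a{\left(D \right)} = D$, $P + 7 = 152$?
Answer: $163$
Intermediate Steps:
$P = 145$ ($P = -7 + 152 = 145$)
$u{\left(t,R \right)} = \frac{-2 + R}{R + t}$
$n{\left(F \right)} = 3 + F^{2} - \frac{F}{1 + F}$ ($n{\left(F \right)} = \left(F^{2} + \frac{-2 + 1}{1 + F} F\right) + 3 = \left(F^{2} + \frac{1}{1 + F} \left(-1\right) F\right) + 3 = \left(F^{2} + - \frac{1}{1 + F} F\right) + 3 = \left(F^{2} - \frac{F}{1 + F}\right) + 3 = 3 + F^{2} - \frac{F}{1 + F}$)
$\left(\left(-1\right) \left(-15\right) + P\right) + a{\left(n{\left(0 \right)} \right)} = \left(\left(-1\right) \left(-15\right) + 145\right) + \frac{\left(-1\right) 0 + \left(1 + 0\right) \left(3 + 0^{2}\right)}{1 + 0} = \left(15 + 145\right) + \frac{0 + 1 \left(3 + 0\right)}{1} = 160 + 1 \left(0 + 1 \cdot 3\right) = 160 + 1 \left(0 + 3\right) = 160 + 1 \cdot 3 = 160 + 3 = 163$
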